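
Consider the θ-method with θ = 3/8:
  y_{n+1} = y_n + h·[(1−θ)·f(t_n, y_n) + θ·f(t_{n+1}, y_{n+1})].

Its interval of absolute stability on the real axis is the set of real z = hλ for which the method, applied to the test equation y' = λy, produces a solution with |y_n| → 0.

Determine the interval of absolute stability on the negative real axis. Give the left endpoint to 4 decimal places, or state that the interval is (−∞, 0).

On y'=λy, z=hλ:
  y_{n+1} = y_n + z·[5/8·y_n + 3/8·y_{n+1}] ⇒ (1 − 3/8z)y_{n+1} = (1 + 5/8z)y_n
  ⇒ R(z) = (1 + 5/8z)/(1 − 3/8z).

Find x<0 with |R(x)|<1.
x=-1.31: |R|=0.1215
R=−1: 1+5/8x = −1+3/8x ⇒ -1/4x=2 ⇒ x=2/(-1/4)=-8.0000
Confirm numerically:
  x=-6.262: |R|=0.87023 <1
  x=-5.063: |R|=0.74669 <1
  x=-4.433: |R|=0.66505 <1
  x=-8.579: |R|=1.03432 >1
  x=-8.208: |R|=1.01275 >1
Interval (-8.0000, 0).

z∈(-8.0000,0).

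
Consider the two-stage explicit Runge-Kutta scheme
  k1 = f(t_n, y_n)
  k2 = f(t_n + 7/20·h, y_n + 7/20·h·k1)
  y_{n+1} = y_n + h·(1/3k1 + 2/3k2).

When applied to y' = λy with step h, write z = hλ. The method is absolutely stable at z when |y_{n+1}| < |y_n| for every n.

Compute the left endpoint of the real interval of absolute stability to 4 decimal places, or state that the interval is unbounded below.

left endpoint -4.2857.

With y'=λy (z=hλ):
  k1=λy_n ⇒ h·k1=z·y_n;  k2=λ(1+7/20z)y_n ⇒ h·k2=z(1+7/20z)y_n
  y_{n+1}/y_n = 1 + 1/3z + 2/3z(1+7/20z) = 1 + z + 7/30z²
  so R(z) = 1 + z + 7/30z².

Solve |R(x)|<1 on ℝ⁻.
x=-1.06: |R|=0.2022
R=1: x+7/30x²=0 ⇒ x=−30/7=-4.2857; min R=1−1/(4·7/30)=-0.0714>−1
Confirm numerically:
  x=-4.259: |R|=0.97345 <1
  x=-2.687: |R|=0.00234 <1
  x=-2.370: |R|=0.05939 <1
  x=-4.787: |R|=1.55992 >1
  x=-4.386: |R|=1.10263 >1
Interval (-4.2857, 0).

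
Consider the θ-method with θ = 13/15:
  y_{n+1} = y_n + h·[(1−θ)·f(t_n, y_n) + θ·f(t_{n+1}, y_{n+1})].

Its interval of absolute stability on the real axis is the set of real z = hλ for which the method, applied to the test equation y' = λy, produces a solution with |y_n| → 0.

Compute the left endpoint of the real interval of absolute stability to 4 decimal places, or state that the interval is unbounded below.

With y'=λy (z=hλ):
  y_{n+1} = y_n + z·[2/15·y_n + 13/15·y_{n+1}] ⇒ (1 − 13/15z)y_{n+1} = (1 + 2/15z)y_n
  Hence R(z) = (1 + 2/15z)/(1 − 13/15z).

Boundary: |R(x)|=1, x<0.
x=-1.53: |R|=0.3422
x=-2: |R|=0.2683
x=-10: |R|=0.0345
x=-100: |R|=0.1407
θ=13/15≥1/2 ⇒ |1+2/15x|<|1−13/15x| ∀x<0 ⇒ stable on all of ℝ⁻.

unbounded; (−∞, 0).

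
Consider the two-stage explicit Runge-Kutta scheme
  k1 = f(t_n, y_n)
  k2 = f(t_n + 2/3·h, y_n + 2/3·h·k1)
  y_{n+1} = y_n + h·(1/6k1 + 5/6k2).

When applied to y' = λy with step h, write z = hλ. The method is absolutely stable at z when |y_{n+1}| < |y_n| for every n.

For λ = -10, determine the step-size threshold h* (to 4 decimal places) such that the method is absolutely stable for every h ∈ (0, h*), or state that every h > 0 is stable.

(-1.8000,0); λ=-10 ⇒ h* = (9/5)/10 = 0.1800.

On y'=λy, z=hλ:
  k1=λy_n ⇒ h·k1=z·y_n;  k2=λ(1+2/3z)y_n ⇒ h·k2=z(1+2/3z)y_n
  y_{n+1}/y_n = 1 + 1/6z + 5/6z(1+2/3z) = 1 + z + 5/9z²
  R(z) = 1 + z + 5/9z².

Need |R(x)|<1, x<0.
x=-1.41: |R|=0.6945
R=1: x+5/9x²=0 ⇒ x=−9/5=-1.8000; min R=1−1/(4·5/9)=0.5500>−1
Confirm numerically:
  x=-1.177: |R|=0.59263 <1
  x=-1.135: |R|=0.58068 <1
  x=-1.076: |R|=0.56721 <1
  x=-0.915: |R|=0.55012 <1
  x=-2.178: |R|=1.45738 >1
  x=-2.164: |R|=1.43761 >1
  x=-2.061: |R|=1.29885 >1
Stable set (-1.8000, 0).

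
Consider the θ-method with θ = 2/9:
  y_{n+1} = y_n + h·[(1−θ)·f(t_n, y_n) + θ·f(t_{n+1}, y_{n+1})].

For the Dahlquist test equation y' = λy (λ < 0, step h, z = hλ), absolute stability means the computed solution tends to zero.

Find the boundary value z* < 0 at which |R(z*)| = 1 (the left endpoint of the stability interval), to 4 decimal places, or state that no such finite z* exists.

z* = -3.6000.

Set f=λy, z=hλ:
  y_{n+1} = y_n + z·[7/9·y_n + 2/9·y_{n+1}] ⇒ (1 − 2/9z)y_{n+1} = (1 + 7/9z)y_n
  ⇒ R(z) = (1 + 7/9z)/(1 − 2/9z).

Need |R(x)|<1, x<0.
x=-0.74: |R|=0.3645
R=−1: 1+7/9x = −1+2/9x ⇒ -5/9x=2 ⇒ x=2/(-5/9)=-3.6000
Confirm numerically:
  x=-3.451: |R|=0.95315 <1
  x=-3.378: |R|=0.92955 <1
  x=-2.961: |R|=0.78589 <1
  x=-2.895: |R|=0.76166 <1
  x=-4.115: |R|=1.14945 >1
  x=-3.797: |R|=1.05936 >1
  x=-3.795: |R|=1.05877 >1
Interval (-3.6000, 0).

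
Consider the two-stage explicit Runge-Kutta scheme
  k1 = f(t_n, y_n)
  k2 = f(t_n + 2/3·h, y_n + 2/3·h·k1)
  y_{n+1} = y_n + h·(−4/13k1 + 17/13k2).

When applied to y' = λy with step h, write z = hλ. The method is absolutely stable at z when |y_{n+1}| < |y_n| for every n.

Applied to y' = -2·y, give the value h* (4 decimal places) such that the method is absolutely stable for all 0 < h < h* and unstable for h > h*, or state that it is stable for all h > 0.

Test eqn y'=λy, z=hλ:
  k1=λy_n ⇒ h·k1=z·y_n;  k2=λ(1+2/3z)y_n ⇒ h·k2=z(1+2/3z)y_n
  y_{n+1}/y_n = 1 − 4/13z + 17/13z(1+2/3z) = 1 + z + 34/39z²
  Hence R(z) = 1 + z + 34/39z².

Need |R(x)|<1, x<0.
x=-1.05: |R|=0.9112
R=1: x+34/39x²=0 ⇒ x=−39/34=-1.1471; min R=1−1/(4·34/39)=0.7132>−1
Confirm numerically:
  x=-0.689: |R|=0.72486 <1
  x=-0.592: |R|=0.71353 <1
  x=-0.513: |R|=0.71643 <1
  x=-1.555: |R|=1.55302 >1
  x=-1.489: |R|=1.44387 >1
Interval (-1.1471, 0).

(-1.1471,0); λ=-2 ⇒ h* = (39/34)/2 = 0.5735.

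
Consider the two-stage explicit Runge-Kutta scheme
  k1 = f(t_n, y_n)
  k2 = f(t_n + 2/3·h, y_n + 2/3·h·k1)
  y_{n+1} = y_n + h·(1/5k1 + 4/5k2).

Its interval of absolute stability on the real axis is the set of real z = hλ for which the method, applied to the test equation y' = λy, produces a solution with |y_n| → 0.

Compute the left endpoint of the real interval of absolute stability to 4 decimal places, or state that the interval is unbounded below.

left endpoint -1.8750.

On y'=λy, z=hλ:
  k1=λy_n ⇒ h·k1=z·y_n;  k2=λ(1+2/3z)y_n ⇒ h·k2=z(1+2/3z)y_n
  y_{n+1}/y_n = 1 + 1/5z + 4/5z(1+2/3z) = 1 + z + 8/15z²
  ⇒ R(z) = 1 + z + 8/15z².

Boundary: |R(x)|=1, x<0.
x=-1.78: |R|=0.9098
R=1: x+8/15x²=0 ⇒ x=−15/8=-1.8750; min R=1−1/(4·8/15)=0.5312>−1
Confirm numerically:
  x=-1.575: |R|=0.74800 <1
  x=-1.548: |R|=0.73003 <1
  x=-1.371: |R|=0.63148 <1
  x=-1.352: |R|=0.62288 <1
  x=-2.333: |R|=1.56987 >1
  x=-2.063: |R|=1.20685 >1
So |R|<1 on (-1.8750, 0).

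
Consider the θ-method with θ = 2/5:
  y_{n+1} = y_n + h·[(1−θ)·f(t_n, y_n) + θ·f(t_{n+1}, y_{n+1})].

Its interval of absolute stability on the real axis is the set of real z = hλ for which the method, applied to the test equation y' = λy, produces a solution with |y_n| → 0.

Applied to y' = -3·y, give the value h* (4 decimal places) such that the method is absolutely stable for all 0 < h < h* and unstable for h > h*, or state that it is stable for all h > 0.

Set f=λy, z=hλ:
  y_{n+1} = y_n + z·[3/5·y_n + 2/5·y_{n+1}] ⇒ (1 − 2/5z)y_{n+1} = (1 + 3/5z)y_n
  R(z) = (1 + 3/5z)/(1 − 2/5z).

Need |R(x)|<1, x<0.
x=-0.32: |R|=0.7163
R=−1: 1+3/5x = −1+2/5x ⇒ -1/5x=2 ⇒ x=2/(-1/5)=-10.0000
Confirm numerically:
  x=-8.517: |R|=0.93269 <1
  x=-8.291: |R|=0.92081 <1
  x=-7.817: |R|=0.89420 <1
  x=-10.534: |R|=1.02048 >1
  x=-10.476: |R|=1.01834 >1
  x=-10.122: |R|=1.00483 >1
Interval (-10.0000, 0).

(-10.0000,0); λ=-3 ⇒ h* = (10)/3 = 3.3333.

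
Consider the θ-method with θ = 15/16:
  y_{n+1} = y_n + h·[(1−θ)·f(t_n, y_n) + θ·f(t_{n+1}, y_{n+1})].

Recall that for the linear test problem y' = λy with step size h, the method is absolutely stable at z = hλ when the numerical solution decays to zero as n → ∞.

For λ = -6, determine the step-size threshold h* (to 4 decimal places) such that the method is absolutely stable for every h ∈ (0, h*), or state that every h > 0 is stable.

Test eqn y'=λy, z=hλ:
  y_{n+1} = y_n + z·[1/16·y_n + 15/16·y_{n+1}] ⇒ (1 − 15/16z)y_{n+1} = (1 + 1/16z)y_n
  so R(z) = (1 + 1/16z)/(1 − 15/16z).

Boundary: |R(x)|=1, x<0.
x=-1.68: |R|=0.3476
x=-2: |R|=0.3043
x=-10: |R|=0.0361
x=-100: |R|=0.0554
θ=15/16≥1/2 ⇒ |1+1/16x|<|1−15/16x| ∀x<0 ⇒ stable on all of ℝ⁻.

(−∞, 0) — no finite endpoint. Any h>0 works for λ=-6.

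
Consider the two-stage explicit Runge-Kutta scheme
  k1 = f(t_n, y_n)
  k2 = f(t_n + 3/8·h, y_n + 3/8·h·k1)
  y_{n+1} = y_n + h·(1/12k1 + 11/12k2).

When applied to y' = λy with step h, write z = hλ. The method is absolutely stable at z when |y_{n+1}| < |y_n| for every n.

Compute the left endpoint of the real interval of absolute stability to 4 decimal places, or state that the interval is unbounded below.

left endpoint -2.9091.

With y'=λy (z=hλ):
  k1=λy_n ⇒ h·k1=z·y_n;  k2=λ(1+3/8z)y_n ⇒ h·k2=z(1+3/8z)y_n
  y_{n+1}/y_n = 1 + 1/12z + 11/12z(1+3/8z) = 1 + z + 11/32z²
  ⇒ R(z) = 1 + z + 11/32z².

Solve |R(x)|<1 on ℝ⁻.
x=-1.5: |R|=0.2734
R=1: x+11/32x²=0 ⇒ x=−32/11=-2.9091; min R=1−1/(4·11/32)=0.2727>−1
Confirm numerically:
  x=-2.288: |R|=0.51151 <1
  x=-1.297: |R|=0.28126 <1
  x=-1.190: |R|=0.29678 <1
  x=-3.339: |R|=1.49344 >1
  x=-3.097: |R|=1.20005 >1
  x=-2.935: |R|=1.02614 >1
Stable set (-2.9091, 0).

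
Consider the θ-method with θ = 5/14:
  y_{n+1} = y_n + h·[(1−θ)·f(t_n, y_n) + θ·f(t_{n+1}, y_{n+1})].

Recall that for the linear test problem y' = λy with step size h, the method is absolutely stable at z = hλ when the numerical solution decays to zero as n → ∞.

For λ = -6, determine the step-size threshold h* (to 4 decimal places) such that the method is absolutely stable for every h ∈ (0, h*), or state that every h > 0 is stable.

Test eqn y'=λy, z=hλ:
  y_{n+1} = y_n + z·[9/14·y_n + 5/14·y_{n+1}] ⇒ (1 − 5/14z)y_{n+1} = (1 + 9/14z)y_n
  so R(z) = (1 + 9/14z)/(1 − 5/14z).

Need |R(x)|<1, x<0.
x=-0.76: |R|=0.4022
R=−1: 1+9/14x = −1+5/14x ⇒ -2/7x=2 ⇒ x=2/(-2/7)=-7.0000
Confirm numerically:
  x=-6.513: |R|=0.95817 <1
  x=-6.439: |R|=0.95142 <1
  x=-6.122: |R|=0.92127 <1
  x=-5.302: |R|=0.83234 <1
  x=-7.592: |R|=1.04557 >1
  x=-7.515: |R|=1.03994 >1
  x=-7.482: |R|=1.03750 >1
Stable set (-7.0000, 0).

(-7.0000,0); λ=-6 ⇒ h* = (7)/6 = 1.1667.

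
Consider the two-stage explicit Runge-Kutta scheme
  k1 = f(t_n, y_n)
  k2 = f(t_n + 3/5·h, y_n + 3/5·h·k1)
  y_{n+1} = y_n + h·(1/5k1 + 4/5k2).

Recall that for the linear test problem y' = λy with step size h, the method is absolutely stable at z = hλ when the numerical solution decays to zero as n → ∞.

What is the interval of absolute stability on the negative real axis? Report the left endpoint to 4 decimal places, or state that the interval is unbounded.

Test eqn y'=λy, z=hλ:
  k1=λy_n ⇒ h·k1=z·y_n;  k2=λ(1+3/5z)y_n ⇒ h·k2=z(1+3/5z)y_n
  y_{n+1}/y_n = 1 + 1/5z + 4/5z(1+3/5z) = 1 + z + 12/25z²
  so R(z) = 1 + z + 12/25z².

Need |R(x)|<1, x<0.
x=-1.02: |R|=0.4794
R=1: x+12/25x²=0 ⇒ x=−25/12=-2.0833; min R=1−1/(4·12/25)=0.4792>−1
Confirm numerically:
  x=-1.692: |R|=0.68217 <1
  x=-1.601: |R|=0.62934 <1
  x=-0.876: |R|=0.49234 <1
  x=-2.605: |R|=1.65229 >1
  x=-2.291: |R|=1.22837 >1
Stable set (-2.0833, 0).

(-2.0833, 0).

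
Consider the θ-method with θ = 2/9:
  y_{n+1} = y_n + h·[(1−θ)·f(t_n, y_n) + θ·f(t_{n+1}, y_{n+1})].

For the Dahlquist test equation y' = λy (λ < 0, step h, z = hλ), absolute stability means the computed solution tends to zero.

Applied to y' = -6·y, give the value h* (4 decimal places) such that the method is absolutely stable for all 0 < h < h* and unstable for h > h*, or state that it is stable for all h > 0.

Set f=λy, z=hλ:
  y_{n+1} = y_n + z·[7/9·y_n + 2/9·y_{n+1}] ⇒ (1 − 2/9z)y_{n+1} = (1 + 7/9z)y_n
  ⇒ R(z) = (1 + 7/9z)/(1 − 2/9z).

Solve |R(x)|<1 on ℝ⁻.
x=-0.57: |R|=0.4941
R=−1: 1+7/9x = −1+2/9x ⇒ -5/9x=2 ⇒ x=2/(-5/9)=-3.6000
Confirm numerically:
  x=-3.489: |R|=0.96526 <1
  x=-3.072: |R|=0.82567 <1
  x=-2.425: |R|=0.57581 <1
  x=-4.152: |R|=1.15950 >1
  x=-4.015: |R|=1.12184 >1
  x=-3.886: |R|=1.08526 >1
Interval (-3.6000, 0).

(-3.6000,0); λ=-6 ⇒ h* = (18/5)/6 = 0.6000.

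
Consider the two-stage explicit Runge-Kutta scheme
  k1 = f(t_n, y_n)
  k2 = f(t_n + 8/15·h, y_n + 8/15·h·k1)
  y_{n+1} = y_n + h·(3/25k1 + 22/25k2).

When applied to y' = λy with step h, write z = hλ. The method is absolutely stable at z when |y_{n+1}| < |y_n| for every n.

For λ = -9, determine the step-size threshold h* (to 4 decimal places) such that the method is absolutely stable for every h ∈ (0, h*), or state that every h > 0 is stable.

With y'=λy (z=hλ):
  k1=λy_n ⇒ h·k1=z·y_n;  k2=λ(1+8/15z)y_n ⇒ h·k2=z(1+8/15z)y_n
  y_{n+1}/y_n = 1 + 3/25z + 22/25z(1+8/15z) = 1 + z + 176/375z²
  ⇒ R(z) = 1 + z + 176/375z².

Boundary: |R(x)|=1, x<0.
x=-1.1: |R|=0.4679
R=1: x+176/375x²=0 ⇒ x=−375/176=-2.1307; min R=1−1/(4·176/375)=0.4673>−1
Confirm numerically:
  x=-1.719: |R|=0.66786 <1
  x=-1.132: |R|=0.46941 <1
  x=-0.991: |R|=0.46992 <1
  x=-0.928: |R|=0.47618 <1
  x=-2.646: |R|=1.63995 >1
  x=-2.567: |R|=1.52567 >1
So |R|<1 on (-2.1307, 0).

(-2.1307,0); λ=-9 ⇒ h* = (375/176)/9 = 0.2367.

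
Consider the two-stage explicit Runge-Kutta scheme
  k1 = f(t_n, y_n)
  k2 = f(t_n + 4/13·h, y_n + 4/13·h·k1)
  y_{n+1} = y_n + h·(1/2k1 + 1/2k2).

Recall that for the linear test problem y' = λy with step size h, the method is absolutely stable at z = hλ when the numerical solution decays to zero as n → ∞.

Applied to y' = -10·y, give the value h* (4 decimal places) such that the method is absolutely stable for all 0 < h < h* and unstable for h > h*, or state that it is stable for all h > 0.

(-6.5000,0); λ=-10 ⇒ h* = (13/2)/10 = 0.6500.

On y'=λy, z=hλ:
  k1=λy_n ⇒ h·k1=z·y_n;  k2=λ(1+4/13z)y_n ⇒ h·k2=z(1+4/13z)y_n
  y_{n+1}/y_n = 1 + 1/2z + 1/2z(1+4/13z) = 1 + z + 2/13z²
  ⇒ R(z) = 1 + z + 2/13z².

Need |R(x)|<1, x<0.
x=-0.39: |R|=0.6334
R=1: x+2/13x²=0 ⇒ x=−13/2=-6.5000; min R=1−1/(4·2/13)=-0.6250>−1
Confirm numerically:
  x=-4.465: |R|=0.39789 <1
  x=-4.294: |R|=0.45732 <1
  x=-3.590: |R|=0.60722 <1
  x=-6.789: |R|=1.30185 >1
  x=-6.541: |R|=1.04126 >1
So |R|<1 on (-6.5000, 0).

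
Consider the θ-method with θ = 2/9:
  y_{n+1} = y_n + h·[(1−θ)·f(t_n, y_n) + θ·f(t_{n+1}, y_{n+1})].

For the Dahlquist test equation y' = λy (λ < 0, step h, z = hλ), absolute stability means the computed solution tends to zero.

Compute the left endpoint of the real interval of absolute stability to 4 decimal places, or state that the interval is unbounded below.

z* = -3.6000.

With y'=λy (z=hλ):
  y_{n+1} = y_n + z·[7/9·y_n + 2/9·y_{n+1}] ⇒ (1 − 2/9z)y_{n+1} = (1 + 7/9z)y_n
  Hence R(z) = (1 + 7/9z)/(1 − 2/9z).

Find x<0 with |R(x)|<1.
x=-1.51: |R|=0.1306
R=−1: 1+7/9x = −1+2/9x ⇒ -5/9x=2 ⇒ x=2/(-5/9)=-3.6000
Confirm numerically:
  x=-2.822: |R|=0.73436 <1
  x=-2.312: |R|=0.52730 <1
  x=-1.496: |R|=0.12275 <1
  x=-3.971: |R|=1.10949 >1
  x=-3.905: |R|=1.09072 >1
Interval (-3.6000, 0).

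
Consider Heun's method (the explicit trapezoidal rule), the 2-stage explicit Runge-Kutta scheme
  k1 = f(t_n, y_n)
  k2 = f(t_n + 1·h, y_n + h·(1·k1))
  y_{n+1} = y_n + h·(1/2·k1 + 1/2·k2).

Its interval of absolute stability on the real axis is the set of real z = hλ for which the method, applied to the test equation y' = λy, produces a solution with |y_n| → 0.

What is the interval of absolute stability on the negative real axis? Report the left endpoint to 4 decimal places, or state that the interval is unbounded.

Test eqn y'=λy, z=hλ:
  order 2, 2-stage ⇒ R(z)=1+z+z^2/2
  (e.g. R(-1.28)=0.53920, |R|=0.53920)

Find x<0 with |R(x)|<1.
x=-1.28: |R|=0.5392
|R(-1.69)|=0.7380 |R(-1.36)|=0.5648 |R(-1.02)|=0.5002
Bisect:
  x_lo=-2.7501 |R|=2.0315  x_hi=-0.0700 |R|=0.9324
  mid=-1.41007 |R|=0.58408 →hi
  mid=-2.08009 |R|=1.08330 →lo
  mid=-1.74508 |R|=0.77757 →hi
  mid=-1.91259 |R|=0.91641 →hi
  mid=-1.99634 |R|=0.99635 →hi
  mid=-2.03822 |R|=1.03895 →lo
  mid=-2.01728 |R|=1.01743 →lo
  ...
  [-2.00010,-1.99994] ⇒ x*=-2.0000
Stable set (-2.0000, 0).

(-2.0000, 0).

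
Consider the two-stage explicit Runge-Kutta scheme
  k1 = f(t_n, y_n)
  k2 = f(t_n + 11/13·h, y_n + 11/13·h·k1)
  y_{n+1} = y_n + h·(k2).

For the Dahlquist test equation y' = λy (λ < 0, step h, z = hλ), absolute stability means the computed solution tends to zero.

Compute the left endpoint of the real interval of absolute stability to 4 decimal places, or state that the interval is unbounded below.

z* = -1.1818.

On y'=λy, z=hλ:
  k1=λy_n ⇒ h·k1=z·y_n;  k2=λ(1+11/13z)y_n ⇒ h·k2=z(1+11/13z)y_n
  y_{n+1}/y_n = 1 + z(1+11/13z) = 1 + z + 11/13z²
  ⇒ R(z) = 1 + z + 11/13z².

Find x<0 with |R(x)|<1.
x=-0.52: |R|=0.7088
R=1: x+11/13x²=0 ⇒ x=−13/11=-1.1818; min R=1−1/(4·11/13)=0.7045>−1
Confirm numerically:
  x=-0.920: |R|=0.79618 <1
  x=-0.890: |R|=0.78024 <1
  x=-0.836: |R|=0.75537 <1
  x=-0.749: |R|=0.72569 <1
  x=-1.769: |R|=1.87892 >1
  x=-1.627: |R|=1.61288 >1
  x=-1.360: |R|=1.20505 >1
Stable set (-1.1818, 0).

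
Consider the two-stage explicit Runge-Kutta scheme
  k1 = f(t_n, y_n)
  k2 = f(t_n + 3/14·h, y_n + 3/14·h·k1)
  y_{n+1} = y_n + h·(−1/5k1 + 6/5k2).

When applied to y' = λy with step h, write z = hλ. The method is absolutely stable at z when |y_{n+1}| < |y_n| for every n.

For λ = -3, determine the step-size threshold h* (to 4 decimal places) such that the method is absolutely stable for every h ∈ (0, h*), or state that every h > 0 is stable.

On y'=λy, z=hλ:
  k1=λy_n ⇒ h·k1=z·y_n;  k2=λ(1+3/14z)y_n ⇒ h·k2=z(1+3/14z)y_n
  y_{n+1}/y_n = 1 − 1/5z + 6/5z(1+3/14z) = 1 + z + 9/35z²
  ⇒ R(z) = 1 + z + 9/35z².

Solve |R(x)|<1 on ℝ⁻.
x=-1.33: |R|=0.1249
R=1: x+9/35x²=0 ⇒ x=−35/9=-3.8889; min R=1−1/(4·9/35)=0.0278>−1
Confirm numerically:
  x=-2.266: |R|=0.05437 <1
  x=-1.993: |R|=0.02838 <1
  x=-1.805: |R|=0.03278 <1
  x=-1.762: |R|=0.03634 <1
  x=-4.201: |R|=1.33716 >1
  x=-4.048: |R|=1.16562 >1
Interval (-3.8889, 0).

(-3.8889,0); λ=-3 ⇒ h* = (35/9)/3 = 1.2963.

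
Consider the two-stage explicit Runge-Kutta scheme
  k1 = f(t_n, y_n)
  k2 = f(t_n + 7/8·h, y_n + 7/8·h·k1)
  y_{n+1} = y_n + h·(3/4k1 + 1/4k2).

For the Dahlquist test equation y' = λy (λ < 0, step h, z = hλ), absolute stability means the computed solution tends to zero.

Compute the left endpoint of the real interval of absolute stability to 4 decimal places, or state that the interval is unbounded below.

Set f=λy, z=hλ:
  k1=λy_n ⇒ h·k1=z·y_n;  k2=λ(1+7/8z)y_n ⇒ h·k2=z(1+7/8z)y_n
  y_{n+1}/y_n = 1 + 3/4z + 1/4z(1+7/8z) = 1 + z + 7/32z²
  Hence R(z) = 1 + z + 7/32z².

Solve |R(x)|<1 on ℝ⁻.
x=-1.6: |R|=0.0400
R=1: x+7/32x²=0 ⇒ x=−32/7=-4.5714; min R=1−1/(4·7/32)=-0.1429>−1
Confirm numerically:
  x=-4.266: |R|=0.71498 <1
  x=-3.173: |R|=0.02936 <1
  x=-2.705: |R|=0.10440 <1
  x=-2.122: |R|=0.13699 <1
  x=-4.839: |R|=1.28323 >1
  x=-4.702: |R|=1.13430 >1
Interval (-4.5714, 0).

z* = -4.5714.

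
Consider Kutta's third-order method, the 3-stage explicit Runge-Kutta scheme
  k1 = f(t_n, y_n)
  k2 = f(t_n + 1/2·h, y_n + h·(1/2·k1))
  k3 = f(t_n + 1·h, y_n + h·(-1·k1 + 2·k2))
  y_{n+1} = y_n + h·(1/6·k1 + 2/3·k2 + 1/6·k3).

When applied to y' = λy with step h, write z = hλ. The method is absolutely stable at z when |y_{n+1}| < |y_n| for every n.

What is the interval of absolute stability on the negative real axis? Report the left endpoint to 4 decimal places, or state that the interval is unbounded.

Set f=λy, z=hλ:
  order 3, 3-stage ⇒ R(z)=1+z+z^2/2+z^3/6
  (e.g. R(-1.42)=0.11099, |R|=0.11099)

Need |R(x)|<1, x<0.
x=-1.42: |R|=0.1110
|R(-1.36)|=0.1456 |R(-0.83)|=0.4192 |R(-0.6)|=0.5440
Bisect:
  x_lo=-3.3187 |R|=2.9036  x_hi=-0.0605 |R|=0.9413
  mid=-1.68960 |R|=0.06612 →hi
  mid=-2.50413 |R|=0.98589 →hi
  mid=-2.91140 |R|=1.78623 →lo
  mid=-2.70777 |R|=1.35066 →lo
  mid=-2.60595 |R|=1.15995 →lo
  mid=-2.55504 |R|=1.07091 →lo
  mid=-2.52959 |R|=1.02791 →lo
  mid=-2.51686 |R|=1.00678 →lo
  mid=-2.51050 |R|=0.99630 →hi
  ...
  [-2.51288,-2.51268] ⇒ x*=-2.5127
Stable set (-2.5127, 0).

(-2.5127, 0).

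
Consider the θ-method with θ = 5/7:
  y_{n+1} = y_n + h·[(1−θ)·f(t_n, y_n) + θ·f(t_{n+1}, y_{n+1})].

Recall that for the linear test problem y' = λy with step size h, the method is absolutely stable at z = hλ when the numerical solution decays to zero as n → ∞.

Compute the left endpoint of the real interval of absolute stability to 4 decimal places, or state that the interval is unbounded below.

unbounded; (−∞, 0).

Test eqn y'=λy, z=hλ:
  y_{n+1} = y_n + z·[2/7·y_n + 5/7·y_{n+1}] ⇒ (1 − 5/7z)y_{n+1} = (1 + 2/7z)y_n
  Hence R(z) = (1 + 2/7z)/(1 − 5/7z).

Find x<0 with |R(x)|<1.
x=-0.73: |R|=0.5202
x=-2: |R|=0.1765
x=-10: |R|=0.2281
x=-100: |R|=0.3807
θ=5/7≥1/2 ⇒ |1+2/7x|<|1−5/7x| ∀x<0 ⇒ interval (−∞,0).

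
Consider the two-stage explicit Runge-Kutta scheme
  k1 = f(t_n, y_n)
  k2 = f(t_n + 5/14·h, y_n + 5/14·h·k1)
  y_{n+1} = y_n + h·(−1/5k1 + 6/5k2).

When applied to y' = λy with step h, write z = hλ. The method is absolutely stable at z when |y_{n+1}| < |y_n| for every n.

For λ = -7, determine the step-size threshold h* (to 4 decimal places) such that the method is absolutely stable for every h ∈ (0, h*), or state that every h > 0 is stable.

Set f=λy, z=hλ:
  k1=λy_n ⇒ h·k1=z·y_n;  k2=λ(1+5/14z)y_n ⇒ h·k2=z(1+5/14z)y_n
  y_{n+1}/y_n = 1 − 1/5z + 6/5z(1+5/14z) = 1 + z + 3/7z²
  so R(z) = 1 + z + 3/7z².

Boundary: |R(x)|=1, x<0.
x=-1.21: |R|=0.4175
R=1: x+3/7x²=0 ⇒ x=−7/3=-2.3333; min R=1−1/(4·3/7)=0.4167>−1
Confirm numerically:
  x=-2.196: |R|=0.87075 <1
  x=-2.047: |R|=0.74880 <1
  x=-1.872: |R|=0.62988 <1
  x=-1.290: |R|=0.42319 <1
  x=-2.736: |R|=1.47216 >1
  x=-2.687: |R|=1.40727 >1
  x=-2.643: |R|=1.35076 >1
So |R|<1 on (-2.3333, 0).

(-2.3333,0); λ=-7 ⇒ h* = (7/3)/7 = 0.3333.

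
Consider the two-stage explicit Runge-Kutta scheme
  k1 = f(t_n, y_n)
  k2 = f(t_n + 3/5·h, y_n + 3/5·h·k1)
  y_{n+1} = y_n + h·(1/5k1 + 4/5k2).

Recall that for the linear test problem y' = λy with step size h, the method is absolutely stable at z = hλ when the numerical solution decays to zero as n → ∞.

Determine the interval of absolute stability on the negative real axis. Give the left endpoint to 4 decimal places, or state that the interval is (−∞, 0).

(-2.0833, 0).

Test eqn y'=λy, z=hλ:
  k1=λy_n ⇒ h·k1=z·y_n;  k2=λ(1+3/5z)y_n ⇒ h·k2=z(1+3/5z)y_n
  y_{n+1}/y_n = 1 + 1/5z + 4/5z(1+3/5z) = 1 + z + 12/25z²
  Hence R(z) = 1 + z + 12/25z².

Need |R(x)|<1, x<0.
x=-0.35: |R|=0.7088
R=1: x+12/25x²=0 ⇒ x=−25/12=-2.0833; min R=1−1/(4·12/25)=0.4792>−1
Confirm numerically:
  x=-1.546: |R|=0.60126 <1
  x=-1.495: |R|=0.57781 <1
  x=-1.357: |R|=0.52690 <1
  x=-0.946: |R|=0.48356 <1
  x=-2.454: |R|=1.43662 >1
  x=-2.363: |R|=1.31721 >1
So |R|<1 on (-2.0833, 0).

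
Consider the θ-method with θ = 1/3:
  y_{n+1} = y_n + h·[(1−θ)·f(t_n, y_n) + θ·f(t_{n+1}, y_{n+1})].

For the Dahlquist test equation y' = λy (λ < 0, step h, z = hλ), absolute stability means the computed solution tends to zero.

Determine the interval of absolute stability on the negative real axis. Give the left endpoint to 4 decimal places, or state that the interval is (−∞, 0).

Set f=λy, z=hλ:
  y_{n+1} = y_n + z·[2/3·y_n + 1/3·y_{n+1}] ⇒ (1 − 1/3z)y_{n+1} = (1 + 2/3z)y_n
  Hence R(z) = (1 + 2/3z)/(1 − 1/3z).

Boundary: |R(x)|=1, x<0.
x=-1.51: |R|=0.0044
R=−1: 1+2/3x = −1+1/3x ⇒ -1/3x=2 ⇒ x=2/(-1/3)=-6.0000
Confirm numerically:
  x=-5.006: |R|=0.87584 <1
  x=-4.575: |R|=0.81188 <1
  x=-2.727: |R|=0.42850 <1
  x=-6.480: |R|=1.05063 >1
  x=-6.061: |R|=1.00673 >1
  x=-6.049: |R|=1.00541 >1
So |R|<1 on (-6.0000, 0).

(-6.0000, 0).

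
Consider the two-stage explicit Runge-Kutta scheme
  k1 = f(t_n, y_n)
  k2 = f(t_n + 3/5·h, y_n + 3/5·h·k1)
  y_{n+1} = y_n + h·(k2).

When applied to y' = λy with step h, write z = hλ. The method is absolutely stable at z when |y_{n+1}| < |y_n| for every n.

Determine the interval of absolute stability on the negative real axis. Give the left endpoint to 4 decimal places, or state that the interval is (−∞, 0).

With y'=λy (z=hλ):
  k1=λy_n ⇒ h·k1=z·y_n;  k2=λ(1+3/5z)y_n ⇒ h·k2=z(1+3/5z)y_n
  y_{n+1}/y_n = 1 + z(1+3/5z) = 1 + z + 3/5z²
  ⇒ R(z) = 1 + z + 3/5z².

Find x<0 with |R(x)|<1.
x=-1.55: |R|=0.8915
R=1: x+3/5x²=0 ⇒ x=−5/3=-1.6667; min R=1−1/(4·3/5)=0.5833>−1
Confirm numerically:
  x=-1.454: |R|=0.81447 <1
  x=-1.189: |R|=0.65923 <1
  x=-0.895: |R|=0.58561 <1
  x=-1.887: |R|=1.24946 >1
  x=-1.883: |R|=1.24441 >1
Stable set (-1.6667, 0).

z∈(-1.6667,0).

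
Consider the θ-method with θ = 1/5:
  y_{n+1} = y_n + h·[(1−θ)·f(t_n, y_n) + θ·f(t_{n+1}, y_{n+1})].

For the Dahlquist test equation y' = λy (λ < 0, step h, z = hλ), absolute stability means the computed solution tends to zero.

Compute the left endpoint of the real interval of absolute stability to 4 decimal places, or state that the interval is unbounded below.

On y'=λy, z=hλ:
  y_{n+1} = y_n + z·[4/5·y_n + 1/5·y_{n+1}] ⇒ (1 − 1/5z)y_{n+1} = (1 + 4/5z)y_n
  Hence R(z) = (1 + 4/5z)/(1 − 1/5z).

Boundary: |R(x)|=1, x<0.
x=-1.12: |R|=0.0850
R=−1: 1+4/5x = −1+1/5x ⇒ -3/5x=2 ⇒ x=2/(-3/5)=-3.3333
Confirm numerically:
  x=-3.105: |R|=0.91548 <1
  x=-1.805: |R|=0.32623 <1
  x=-1.340: |R|=0.05678 <1
  x=-3.810: |R|=1.16232 >1
  x=-3.762: |R|=1.14677 >1
  x=-3.469: |R|=1.04806 >1
Stable set (-3.3333, 0).

z* = -3.3333.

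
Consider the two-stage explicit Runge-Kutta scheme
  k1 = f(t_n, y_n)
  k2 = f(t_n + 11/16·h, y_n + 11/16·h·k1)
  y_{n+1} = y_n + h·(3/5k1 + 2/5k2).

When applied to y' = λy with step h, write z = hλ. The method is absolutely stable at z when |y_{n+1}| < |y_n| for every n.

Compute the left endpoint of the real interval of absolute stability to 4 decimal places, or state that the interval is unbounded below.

Set f=λy, z=hλ:
  k1=λy_n ⇒ h·k1=z·y_n;  k2=λ(1+11/16z)y_n ⇒ h·k2=z(1+11/16z)y_n
  y_{n+1}/y_n = 1 + 3/5z + 2/5z(1+11/16z) = 1 + z + 11/40z²
  so R(z) = 1 + z + 11/40z².

Find x<0 with |R(x)|<1.
x=-1.41: |R|=0.1367
R=1: x+11/40x²=0 ⇒ x=−40/11=-3.6364; min R=1−1/(4·11/40)=0.0909>−1
Confirm numerically:
  x=-3.373: |R|=0.75571 <1
  x=-2.254: |R|=0.14314 <1
  x=-1.686: |R|=0.09571 <1
  x=-4.195: |R|=1.64446 >1
  x=-3.897: |R|=1.27932 >1
  x=-3.713: |R|=1.07825 >1
Stable set (-3.6364, 0).

z* = -3.6364.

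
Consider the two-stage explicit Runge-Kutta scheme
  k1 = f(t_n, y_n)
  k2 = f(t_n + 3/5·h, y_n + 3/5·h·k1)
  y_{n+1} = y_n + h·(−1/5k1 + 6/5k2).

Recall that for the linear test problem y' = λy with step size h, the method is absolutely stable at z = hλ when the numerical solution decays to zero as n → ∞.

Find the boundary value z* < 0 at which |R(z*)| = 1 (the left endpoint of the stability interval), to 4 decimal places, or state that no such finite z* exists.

On y'=λy, z=hλ:
  k1=λy_n ⇒ h·k1=z·y_n;  k2=λ(1+3/5z)y_n ⇒ h·k2=z(1+3/5z)y_n
  y_{n+1}/y_n = 1 − 1/5z + 6/5z(1+3/5z) = 1 + z + 18/25z²
  ⇒ R(z) = 1 + z + 18/25z².

Solve |R(x)|<1 on ℝ⁻.
x=-1.08: |R|=0.7598
R=1: x+18/25x²=0 ⇒ x=−25/18=-1.3889; min R=1−1/(4·18/25)=0.6528>−1
Confirm numerically:
  x=-1.256: |R|=0.87983 <1
  x=-1.112: |R|=0.77831 <1
  x=-1.058: |R|=0.74794 <1
  x=-0.725: |R|=0.65345 <1
  x=-1.795: |R|=1.52486 >1
  x=-1.790: |R|=1.51695 >1
  x=-1.743: |R|=1.44440 >1
Interval (-1.3889, 0).

left endpoint -1.3889.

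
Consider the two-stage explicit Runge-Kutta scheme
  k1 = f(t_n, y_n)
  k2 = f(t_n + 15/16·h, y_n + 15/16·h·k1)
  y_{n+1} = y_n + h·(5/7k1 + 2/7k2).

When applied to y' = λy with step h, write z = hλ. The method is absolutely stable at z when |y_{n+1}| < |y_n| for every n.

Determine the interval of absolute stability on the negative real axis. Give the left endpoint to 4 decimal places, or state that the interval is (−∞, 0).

(-3.7333, 0).

Test eqn y'=λy, z=hλ:
  k1=λy_n ⇒ h·k1=z·y_n;  k2=λ(1+15/16z)y_n ⇒ h·k2=z(1+15/16z)y_n
  y_{n+1}/y_n = 1 + 5/7z + 2/7z(1+15/16z) = 1 + z + 15/56z²
  R(z) = 1 + z + 15/56z².

Need |R(x)|<1, x<0.
x=-0.58: |R|=0.5101
R=1: x+15/56x²=0 ⇒ x=−56/15=-3.7333; min R=1−1/(4·15/56)=0.0667>−1
Confirm numerically:
  x=-3.510: |R|=0.79003 <1
  x=-2.726: |R|=0.26447 <1
  x=-1.915: |R|=0.06729 <1
  x=-1.711: |R|=0.07316 <1
  x=-4.184: |R|=1.50507 >1
  x=-4.166: |R|=1.48281 >1
  x=-3.758: |R|=1.02483 >1
Stable set (-3.7333, 0).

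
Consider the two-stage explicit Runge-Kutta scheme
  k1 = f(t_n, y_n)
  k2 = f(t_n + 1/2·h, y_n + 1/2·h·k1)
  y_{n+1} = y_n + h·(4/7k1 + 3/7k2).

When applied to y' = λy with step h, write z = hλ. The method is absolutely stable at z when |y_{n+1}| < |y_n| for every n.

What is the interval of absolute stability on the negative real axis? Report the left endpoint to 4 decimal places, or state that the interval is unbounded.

On y'=λy, z=hλ:
  k1=λy_n ⇒ h·k1=z·y_n;  k2=λ(1+1/2z)y_n ⇒ h·k2=z(1+1/2z)y_n
  y_{n+1}/y_n = 1 + 4/7z + 3/7z(1+1/2z) = 1 + z + 3/14z²
  so R(z) = 1 + z + 3/14z².

Solve |R(x)|<1 on ℝ⁻.
x=-1.79: |R|=0.1034
R=1: x+3/14x²=0 ⇒ x=−14/3=-4.6667; min R=1−1/(4·3/14)=-0.1667>−1
Confirm numerically:
  x=-4.366: |R|=0.71870 <1
  x=-3.613: |R|=0.18424 <1
  x=-2.604: |R|=0.15097 <1
  x=-4.967: |R|=1.31966 >1
  x=-4.890: |R|=1.23402 >1
  x=-4.775: |R|=1.11085 >1
Interval (-4.6667, 0).

(-4.6667, 0).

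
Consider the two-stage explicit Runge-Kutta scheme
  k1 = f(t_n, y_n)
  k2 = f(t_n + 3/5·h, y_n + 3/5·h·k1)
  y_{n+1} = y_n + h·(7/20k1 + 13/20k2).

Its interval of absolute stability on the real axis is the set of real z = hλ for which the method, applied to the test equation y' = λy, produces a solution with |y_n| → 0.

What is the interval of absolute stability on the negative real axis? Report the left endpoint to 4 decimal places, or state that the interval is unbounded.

With y'=λy (z=hλ):
  k1=λy_n ⇒ h·k1=z·y_n;  k2=λ(1+3/5z)y_n ⇒ h·k2=z(1+3/5z)y_n
  y_{n+1}/y_n = 1 + 7/20z + 13/20z(1+3/5z) = 1 + z + 39/100z²
  ⇒ R(z) = 1 + z + 39/100z².

Need |R(x)|<1, x<0.
x=-1.04: |R|=0.3818
R=1: x+39/100x²=0 ⇒ x=−100/39=-2.5641; min R=1−1/(4·39/100)=0.3590>−1
Confirm numerically:
  x=-2.136: |R|=0.64337 <1
  x=-2.126: |R|=0.63675 <1
  x=-1.307: |R|=0.35922 <1
  x=-2.877: |R|=1.35108 >1
  x=-2.731: |R|=1.17776 >1
  x=-2.621: |R|=1.05816 >1
So |R|<1 on (-2.5641, 0).

z∈(-2.5641,0).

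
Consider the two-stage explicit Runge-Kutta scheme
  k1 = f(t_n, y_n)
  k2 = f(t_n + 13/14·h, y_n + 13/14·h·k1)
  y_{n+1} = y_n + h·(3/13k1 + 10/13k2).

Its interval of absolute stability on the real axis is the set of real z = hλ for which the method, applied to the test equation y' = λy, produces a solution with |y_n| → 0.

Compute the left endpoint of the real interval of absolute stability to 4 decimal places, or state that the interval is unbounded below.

With y'=λy (z=hλ):
  k1=λy_n ⇒ h·k1=z·y_n;  k2=λ(1+13/14z)y_n ⇒ h·k2=z(1+13/14z)y_n
  y_{n+1}/y_n = 1 + 3/13z + 10/13z(1+13/14z) = 1 + z + 5/7z²
  Hence R(z) = 1 + z + 5/7z².

Need |R(x)|<1, x<0.
x=-0.6: |R|=0.6571
R=1: x+5/7x²=0 ⇒ x=−7/5=-1.4000; min R=1−1/(4·5/7)=0.6500>−1
Confirm numerically:
  x=-1.322: |R|=0.92635 <1
  x=-1.308: |R|=0.91405 <1
  x=-1.101: |R|=0.76486 <1
  x=-1.039: |R|=0.73209 <1
  x=-1.844: |R|=1.58481 >1
  x=-1.805: |R|=1.52216 >1
So |R|<1 on (-1.4000, 0).

z* = -1.4000.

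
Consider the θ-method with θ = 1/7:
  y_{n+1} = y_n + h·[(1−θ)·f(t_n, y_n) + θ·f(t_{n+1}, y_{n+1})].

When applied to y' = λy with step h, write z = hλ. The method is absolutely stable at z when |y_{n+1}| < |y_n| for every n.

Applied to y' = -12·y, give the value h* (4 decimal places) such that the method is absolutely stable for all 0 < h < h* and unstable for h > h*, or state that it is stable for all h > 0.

(-2.8000,0); λ=-12 ⇒ h* = (14/5)/12 = 0.2333.

On y'=λy, z=hλ:
  y_{n+1} = y_n + z·[6/7·y_n + 1/7·y_{n+1}] ⇒ (1 − 1/7z)y_{n+1} = (1 + 6/7z)y_n
  ⇒ R(z) = (1 + 6/7z)/(1 − 1/7z).

Solve |R(x)|<1 on ℝ⁻.
x=-0.92: |R|=0.1869
R=−1: 1+6/7x = −1+1/7x ⇒ -5/7x=2 ⇒ x=2/(-5/7)=-2.8000
Confirm numerically:
  x=-1.721: |R|=0.38138 <1
  x=-1.503: |R|=0.23733 <1
  x=-1.471: |R|=0.21556 <1
  x=-1.318: |R|=0.10916 <1
  x=-3.219: |R|=1.20501 >1
  x=-3.209: |R|=1.20031 >1
  x=-2.861: |R|=1.03093 >1
Interval (-2.8000, 0).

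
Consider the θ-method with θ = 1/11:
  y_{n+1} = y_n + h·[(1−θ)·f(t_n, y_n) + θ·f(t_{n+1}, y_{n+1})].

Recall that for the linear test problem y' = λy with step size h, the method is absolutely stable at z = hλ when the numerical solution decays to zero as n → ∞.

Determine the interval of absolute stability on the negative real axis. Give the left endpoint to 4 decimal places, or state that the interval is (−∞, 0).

(-2.4444, 0).

Test eqn y'=λy, z=hλ:
  y_{n+1} = y_n + z·[10/11·y_n + 1/11·y_{n+1}] ⇒ (1 − 1/11z)y_{n+1} = (1 + 10/11z)y_n
  R(z) = (1 + 10/11z)/(1 − 1/11z).

Solve |R(x)|<1 on ℝ⁻.
x=-1.76: |R|=0.5172
R=−1: 1+10/11x = −1+1/11x ⇒ -9/11x=2 ⇒ x=2/(-9/11)=-2.4444
Confirm numerically:
  x=-2.285: |R|=0.89198 <1
  x=-1.721: |R|=0.48817 <1
  x=-1.154: |R|=0.04443 <1
  x=-2.643: |R|=1.13098 >1
  x=-2.614: |R|=1.11209 >1
Interval (-2.4444, 0).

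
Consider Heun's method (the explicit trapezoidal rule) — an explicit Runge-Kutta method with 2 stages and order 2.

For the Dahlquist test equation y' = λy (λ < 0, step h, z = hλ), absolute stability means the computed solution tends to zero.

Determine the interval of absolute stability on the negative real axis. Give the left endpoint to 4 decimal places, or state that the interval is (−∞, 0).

Set f=λy, z=hλ:
  order 2, 2-stage ⇒ R(z)=1+z+z^2/2
  (e.g. R(-0.83)=0.51445, |R|=0.51445)

Solve |R(x)|<1 on ℝ⁻.
x=-0.83: |R|=0.5145
|R(-1.64)|=0.7048 |R(-0.83)|=0.5145 |R(-0.75)|=0.5312
Bisect:
  x_lo=-2.4248 |R|=1.5151  x_hi=-0.2606 |R|=0.7733
  mid=-1.34273 |R|=0.55873 →hi
  mid=-1.88378 |R|=0.89054 →hi
  mid=-2.15431 |R|=1.16621 →lo
  mid=-2.01905 |R|=1.01923 →lo
  mid=-1.95141 |R|=0.95259 →hi
  mid=-1.98523 |R|=0.98534 →hi
  mid=-2.00214 |R|=1.00214 →lo
  ...
  [-2.00002,-1.99989] ⇒ x*=-2.0000
So |R|<1 on (-2.0000, 0).

z∈(-2.0000,0).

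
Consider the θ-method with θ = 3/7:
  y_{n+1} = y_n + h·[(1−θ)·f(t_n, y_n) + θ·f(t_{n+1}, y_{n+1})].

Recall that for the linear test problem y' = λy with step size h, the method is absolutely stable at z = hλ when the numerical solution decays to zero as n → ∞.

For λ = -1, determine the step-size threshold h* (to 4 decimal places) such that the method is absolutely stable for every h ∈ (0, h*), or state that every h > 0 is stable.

Set f=λy, z=hλ:
  y_{n+1} = y_n + z·[4/7·y_n + 3/7·y_{n+1}] ⇒ (1 − 3/7z)y_{n+1} = (1 + 4/7z)y_n
  R(z) = (1 + 4/7z)/(1 − 3/7z).

Need |R(x)|<1, x<0.
x=-0.47: |R|=0.6088
R=−1: 1+4/7x = −1+3/7x ⇒ -1/7x=2 ⇒ x=2/(-1/7)=-14.0000
Confirm numerically:
  x=-11.850: |R|=0.94947 <1
  x=-10.847: |R|=0.92026 <1
  x=-8.505: |R|=0.83100 <1
  x=-14.323: |R|=1.00646 >1
  x=-14.086: |R|=1.00175 >1
  x=-14.069: |R|=1.00140 >1
Interval (-14.0000, 0).

(-14.0000,0); λ=-1 ⇒ h* = (14)/1 = 14.0000.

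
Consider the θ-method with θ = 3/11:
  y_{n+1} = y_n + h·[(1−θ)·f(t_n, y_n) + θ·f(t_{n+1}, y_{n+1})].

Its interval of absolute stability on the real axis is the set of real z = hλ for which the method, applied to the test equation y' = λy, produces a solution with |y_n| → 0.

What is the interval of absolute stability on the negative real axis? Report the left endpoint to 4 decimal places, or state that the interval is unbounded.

z∈(-4.4000,0).

Test eqn y'=λy, z=hλ:
  y_{n+1} = y_n + z·[8/11·y_n + 3/11·y_{n+1}] ⇒ (1 − 3/11z)y_{n+1} = (1 + 8/11z)y_n
  so R(z) = (1 + 8/11z)/(1 − 3/11z).

Need |R(x)|<1, x<0.
x=-1.07: |R|=0.1717
R=−1: 1+8/11x = −1+3/11x ⇒ -5/11x=2 ⇒ x=2/(-5/11)=-4.4000
Confirm numerically:
  x=-3.568: |R|=0.80833 <1
  x=-3.422: |R|=0.77006 <1
  x=-2.802: |R|=0.58827 <1
  x=-2.590: |R|=0.51785 <1
  x=-4.967: |R|=1.10946 >1
  x=-4.747: |R|=1.06874 >1
  x=-4.722: |R|=1.06398 >1
Stable set (-4.4000, 0).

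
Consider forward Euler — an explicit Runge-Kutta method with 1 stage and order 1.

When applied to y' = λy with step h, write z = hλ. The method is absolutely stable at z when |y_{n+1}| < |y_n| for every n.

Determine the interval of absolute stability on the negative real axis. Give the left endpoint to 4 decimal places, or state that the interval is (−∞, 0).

With y'=λy (z=hλ):
  order 1, 1-stage ⇒ R(z)=1+z
  (e.g. R(-0.89)=0.11000, |R|=0.11000)

Boundary: |R(x)|=1, x<0.
x=-0.89: |R|=0.1100
|R(-1.44)|=0.4400 |R(-1.26)|=0.2600 |R(-1.06)|=0.0600
Bisect:
  x_lo=-2.5457 |R|=1.5457  x_hi=-0.2642 |R|=0.7358
  mid=-1.40495 |R|=0.40495 →hi
  mid=-1.97531 |R|=0.97531 →hi
  mid=-2.26048 |R|=1.26048 →lo
  mid=-2.11790 |R|=1.11790 →lo
  mid=-2.04660 |R|=1.04660 →lo
  mid=-2.01095 |R|=1.01095 →lo
  mid=-1.99313 |R|=0.99313 →hi
  mid=-2.00204 |R|=1.00204 →lo
  ...
  [-2.00009,-1.99995] ⇒ x*=-2.0000
Stable set (-2.0000, 0).

z∈(-2.0000,0).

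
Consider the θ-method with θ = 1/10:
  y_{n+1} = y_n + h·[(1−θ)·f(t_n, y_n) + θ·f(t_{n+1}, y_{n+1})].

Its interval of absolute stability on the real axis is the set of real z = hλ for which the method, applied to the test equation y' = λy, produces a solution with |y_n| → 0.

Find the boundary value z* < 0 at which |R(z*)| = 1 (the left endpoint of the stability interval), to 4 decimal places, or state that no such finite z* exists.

Test eqn y'=λy, z=hλ:
  y_{n+1} = y_n + z·[9/10·y_n + 1/10·y_{n+1}] ⇒ (1 − 1/10z)y_{n+1} = (1 + 9/10z)y_n
  R(z) = (1 + 9/10z)/(1 − 1/10z).

Need |R(x)|<1, x<0.
x=-1.61: |R|=0.3867
R=−1: 1+9/10x = −1+1/10x ⇒ -4/5x=2 ⇒ x=2/(-4/5)=-2.5000
Confirm numerically:
  x=-2.148: |R|=0.76819 <1
  x=-1.381: |R|=0.21343 <1
  x=-1.158: |R|=0.03782 <1
  x=-2.996: |R|=1.30532 >1
  x=-2.826: |R|=1.20334 >1
  x=-2.738: |R|=1.14947 >1
Interval (-2.5000, 0).

left endpoint -2.5000.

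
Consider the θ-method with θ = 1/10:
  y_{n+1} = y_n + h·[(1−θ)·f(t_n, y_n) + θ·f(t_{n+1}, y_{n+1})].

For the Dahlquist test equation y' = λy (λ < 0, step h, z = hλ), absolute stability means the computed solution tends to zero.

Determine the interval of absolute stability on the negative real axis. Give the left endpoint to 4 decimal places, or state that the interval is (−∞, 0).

Set f=λy, z=hλ:
  y_{n+1} = y_n + z·[9/10·y_n + 1/10·y_{n+1}] ⇒ (1 − 1/10z)y_{n+1} = (1 + 9/10z)y_n
  so R(z) = (1 + 9/10z)/(1 − 1/10z).

Boundary: |R(x)|=1, x<0.
x=-1.3: |R|=0.1504
R=−1: 1+9/10x = −1+1/10x ⇒ -4/5x=2 ⇒ x=2/(-4/5)=-2.5000
Confirm numerically:
  x=-2.457: |R|=0.97239 <1
  x=-1.775: |R|=0.50743 <1
  x=-1.025: |R|=0.07029 <1
  x=-2.832: |R|=1.20698 >1
  x=-2.533: |R|=1.02106 >1
Stable set (-2.5000, 0).

z∈(-2.5000,0).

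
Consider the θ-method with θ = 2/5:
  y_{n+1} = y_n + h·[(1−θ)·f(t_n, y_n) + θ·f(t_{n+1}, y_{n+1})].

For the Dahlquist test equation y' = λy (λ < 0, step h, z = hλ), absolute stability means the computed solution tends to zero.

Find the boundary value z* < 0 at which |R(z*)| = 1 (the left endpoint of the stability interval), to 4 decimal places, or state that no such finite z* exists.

Test eqn y'=λy, z=hλ:
  y_{n+1} = y_n + z·[3/5·y_n + 2/5·y_{n+1}] ⇒ (1 − 2/5z)y_{n+1} = (1 + 3/5z)y_n
  Hence R(z) = (1 + 3/5z)/(1 − 2/5z).

Solve |R(x)|<1 on ℝ⁻.
x=-1.17: |R|=0.2030
R=−1: 1+3/5x = −1+2/5x ⇒ -1/5x=2 ⇒ x=2/(-1/5)=-10.0000
Confirm numerically:
  x=-8.091: |R|=0.90988 <1
  x=-6.609: |R|=0.81387 <1
  x=-5.009: |R|=0.66767 <1
  x=-4.394: |R|=0.59341 <1
  x=-10.486: |R|=1.01871 >1
  x=-10.454: |R|=1.01752 >1
  x=-10.119: |R|=1.00472 >1
So |R|<1 on (-10.0000, 0).

z* = -10.0000.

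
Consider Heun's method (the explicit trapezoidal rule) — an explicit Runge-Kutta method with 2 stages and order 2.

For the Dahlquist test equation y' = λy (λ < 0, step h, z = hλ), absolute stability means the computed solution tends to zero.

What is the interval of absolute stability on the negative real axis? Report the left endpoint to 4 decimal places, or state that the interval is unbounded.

z∈(-2.0000,0).

On y'=λy, z=hλ:
  order 2, 2-stage ⇒ R(z)=1+z+z^2/2
  (e.g. R(-0.63)=0.56845, |R|=0.56845)

Need |R(x)|<1, x<0.
x=-0.63: |R|=0.5684
|R(-2.06)|=1.0618 |R(-1.28)|=0.5392 |R(-1.11)|=0.5060
Bisect:
  x_lo=-2.3430 |R|=1.4019  x_hi=-0.3553 |R|=0.7078
  mid=-1.34917 |R|=0.56096 →hi
  mid=-1.84610 |R|=0.85794 →hi
  mid=-2.09456 |R|=1.09903 →lo
  mid=-1.97033 |R|=0.97077 →hi
  mid=-2.03244 |R|=1.03297 →lo
  mid=-2.00138 |R|=1.00139 →lo
  mid=-1.98586 |R|=0.98596 →hi
  ...
  [-2.00005,-1.99993] ⇒ x*=-2.0000
So |R|<1 on (-2.0000, 0).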